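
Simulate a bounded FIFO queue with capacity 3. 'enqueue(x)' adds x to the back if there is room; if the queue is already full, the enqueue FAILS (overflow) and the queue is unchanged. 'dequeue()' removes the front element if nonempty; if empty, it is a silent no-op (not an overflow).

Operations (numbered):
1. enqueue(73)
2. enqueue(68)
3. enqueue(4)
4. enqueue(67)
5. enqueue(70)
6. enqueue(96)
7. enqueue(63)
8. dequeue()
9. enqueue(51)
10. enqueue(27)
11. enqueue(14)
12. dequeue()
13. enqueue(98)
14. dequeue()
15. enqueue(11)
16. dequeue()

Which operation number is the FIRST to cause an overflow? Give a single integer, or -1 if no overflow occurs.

Answer: 4

Derivation:
1. enqueue(73): size=1
2. enqueue(68): size=2
3. enqueue(4): size=3
4. enqueue(67): size=3=cap → OVERFLOW (fail)
5. enqueue(70): size=3=cap → OVERFLOW (fail)
6. enqueue(96): size=3=cap → OVERFLOW (fail)
7. enqueue(63): size=3=cap → OVERFLOW (fail)
8. dequeue(): size=2
9. enqueue(51): size=3
10. enqueue(27): size=3=cap → OVERFLOW (fail)
11. enqueue(14): size=3=cap → OVERFLOW (fail)
12. dequeue(): size=2
13. enqueue(98): size=3
14. dequeue(): size=2
15. enqueue(11): size=3
16. dequeue(): size=2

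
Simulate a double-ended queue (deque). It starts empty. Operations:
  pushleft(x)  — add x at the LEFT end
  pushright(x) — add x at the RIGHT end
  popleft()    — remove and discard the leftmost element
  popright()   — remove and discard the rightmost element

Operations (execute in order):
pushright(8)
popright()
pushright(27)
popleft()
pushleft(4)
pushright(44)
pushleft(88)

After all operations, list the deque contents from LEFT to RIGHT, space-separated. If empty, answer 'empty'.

Answer: 88 4 44

Derivation:
pushright(8): [8]
popright(): []
pushright(27): [27]
popleft(): []
pushleft(4): [4]
pushright(44): [4, 44]
pushleft(88): [88, 4, 44]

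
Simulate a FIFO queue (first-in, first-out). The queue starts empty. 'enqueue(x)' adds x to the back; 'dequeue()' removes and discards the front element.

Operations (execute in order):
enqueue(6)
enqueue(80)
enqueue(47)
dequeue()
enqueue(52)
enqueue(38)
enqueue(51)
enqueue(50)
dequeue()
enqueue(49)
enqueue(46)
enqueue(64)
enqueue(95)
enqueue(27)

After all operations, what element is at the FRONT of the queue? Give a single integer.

Answer: 47

Derivation:
enqueue(6): queue = [6]
enqueue(80): queue = [6, 80]
enqueue(47): queue = [6, 80, 47]
dequeue(): queue = [80, 47]
enqueue(52): queue = [80, 47, 52]
enqueue(38): queue = [80, 47, 52, 38]
enqueue(51): queue = [80, 47, 52, 38, 51]
enqueue(50): queue = [80, 47, 52, 38, 51, 50]
dequeue(): queue = [47, 52, 38, 51, 50]
enqueue(49): queue = [47, 52, 38, 51, 50, 49]
enqueue(46): queue = [47, 52, 38, 51, 50, 49, 46]
enqueue(64): queue = [47, 52, 38, 51, 50, 49, 46, 64]
enqueue(95): queue = [47, 52, 38, 51, 50, 49, 46, 64, 95]
enqueue(27): queue = [47, 52, 38, 51, 50, 49, 46, 64, 95, 27]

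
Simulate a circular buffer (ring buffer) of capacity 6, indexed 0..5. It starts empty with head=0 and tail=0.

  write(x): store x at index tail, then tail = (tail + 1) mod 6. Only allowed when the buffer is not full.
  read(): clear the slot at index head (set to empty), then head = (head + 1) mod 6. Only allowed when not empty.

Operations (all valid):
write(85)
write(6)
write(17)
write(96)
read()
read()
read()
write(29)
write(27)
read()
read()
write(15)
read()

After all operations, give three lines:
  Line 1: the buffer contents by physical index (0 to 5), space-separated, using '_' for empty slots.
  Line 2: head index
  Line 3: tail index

write(85): buf=[85 _ _ _ _ _], head=0, tail=1, size=1
write(6): buf=[85 6 _ _ _ _], head=0, tail=2, size=2
write(17): buf=[85 6 17 _ _ _], head=0, tail=3, size=3
write(96): buf=[85 6 17 96 _ _], head=0, tail=4, size=4
read(): buf=[_ 6 17 96 _ _], head=1, tail=4, size=3
read(): buf=[_ _ 17 96 _ _], head=2, tail=4, size=2
read(): buf=[_ _ _ 96 _ _], head=3, tail=4, size=1
write(29): buf=[_ _ _ 96 29 _], head=3, tail=5, size=2
write(27): buf=[_ _ _ 96 29 27], head=3, tail=0, size=3
read(): buf=[_ _ _ _ 29 27], head=4, tail=0, size=2
read(): buf=[_ _ _ _ _ 27], head=5, tail=0, size=1
write(15): buf=[15 _ _ _ _ 27], head=5, tail=1, size=2
read(): buf=[15 _ _ _ _ _], head=0, tail=1, size=1

Answer: 15 _ _ _ _ _
0
1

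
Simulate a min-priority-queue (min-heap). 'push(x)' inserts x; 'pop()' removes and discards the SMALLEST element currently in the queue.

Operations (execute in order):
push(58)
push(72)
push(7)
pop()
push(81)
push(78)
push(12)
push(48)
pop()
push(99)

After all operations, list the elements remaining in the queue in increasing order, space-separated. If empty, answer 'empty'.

Answer: 48 58 72 78 81 99

Derivation:
push(58): heap contents = [58]
push(72): heap contents = [58, 72]
push(7): heap contents = [7, 58, 72]
pop() → 7: heap contents = [58, 72]
push(81): heap contents = [58, 72, 81]
push(78): heap contents = [58, 72, 78, 81]
push(12): heap contents = [12, 58, 72, 78, 81]
push(48): heap contents = [12, 48, 58, 72, 78, 81]
pop() → 12: heap contents = [48, 58, 72, 78, 81]
push(99): heap contents = [48, 58, 72, 78, 81, 99]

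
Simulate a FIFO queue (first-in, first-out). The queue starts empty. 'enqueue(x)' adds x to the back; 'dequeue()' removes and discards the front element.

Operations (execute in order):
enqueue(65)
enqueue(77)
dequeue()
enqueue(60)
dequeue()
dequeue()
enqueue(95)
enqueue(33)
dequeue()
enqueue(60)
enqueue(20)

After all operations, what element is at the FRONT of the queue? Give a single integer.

enqueue(65): queue = [65]
enqueue(77): queue = [65, 77]
dequeue(): queue = [77]
enqueue(60): queue = [77, 60]
dequeue(): queue = [60]
dequeue(): queue = []
enqueue(95): queue = [95]
enqueue(33): queue = [95, 33]
dequeue(): queue = [33]
enqueue(60): queue = [33, 60]
enqueue(20): queue = [33, 60, 20]

Answer: 33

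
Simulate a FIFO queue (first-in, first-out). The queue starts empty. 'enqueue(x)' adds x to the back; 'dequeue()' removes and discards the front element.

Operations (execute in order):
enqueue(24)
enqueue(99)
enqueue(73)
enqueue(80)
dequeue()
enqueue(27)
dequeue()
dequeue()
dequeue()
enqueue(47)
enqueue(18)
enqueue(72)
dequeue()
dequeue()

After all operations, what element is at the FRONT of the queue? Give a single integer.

Answer: 18

Derivation:
enqueue(24): queue = [24]
enqueue(99): queue = [24, 99]
enqueue(73): queue = [24, 99, 73]
enqueue(80): queue = [24, 99, 73, 80]
dequeue(): queue = [99, 73, 80]
enqueue(27): queue = [99, 73, 80, 27]
dequeue(): queue = [73, 80, 27]
dequeue(): queue = [80, 27]
dequeue(): queue = [27]
enqueue(47): queue = [27, 47]
enqueue(18): queue = [27, 47, 18]
enqueue(72): queue = [27, 47, 18, 72]
dequeue(): queue = [47, 18, 72]
dequeue(): queue = [18, 72]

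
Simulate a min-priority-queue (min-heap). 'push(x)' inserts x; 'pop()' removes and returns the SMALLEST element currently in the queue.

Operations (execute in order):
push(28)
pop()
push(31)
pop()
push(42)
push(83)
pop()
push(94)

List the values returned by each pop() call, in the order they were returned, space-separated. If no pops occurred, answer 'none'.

Answer: 28 31 42

Derivation:
push(28): heap contents = [28]
pop() → 28: heap contents = []
push(31): heap contents = [31]
pop() → 31: heap contents = []
push(42): heap contents = [42]
push(83): heap contents = [42, 83]
pop() → 42: heap contents = [83]
push(94): heap contents = [83, 94]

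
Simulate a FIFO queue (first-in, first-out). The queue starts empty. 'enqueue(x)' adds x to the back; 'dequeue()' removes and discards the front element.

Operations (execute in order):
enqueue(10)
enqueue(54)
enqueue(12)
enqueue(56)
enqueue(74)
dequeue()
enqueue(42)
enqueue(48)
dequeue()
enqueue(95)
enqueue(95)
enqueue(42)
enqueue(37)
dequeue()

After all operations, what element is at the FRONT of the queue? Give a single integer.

Answer: 56

Derivation:
enqueue(10): queue = [10]
enqueue(54): queue = [10, 54]
enqueue(12): queue = [10, 54, 12]
enqueue(56): queue = [10, 54, 12, 56]
enqueue(74): queue = [10, 54, 12, 56, 74]
dequeue(): queue = [54, 12, 56, 74]
enqueue(42): queue = [54, 12, 56, 74, 42]
enqueue(48): queue = [54, 12, 56, 74, 42, 48]
dequeue(): queue = [12, 56, 74, 42, 48]
enqueue(95): queue = [12, 56, 74, 42, 48, 95]
enqueue(95): queue = [12, 56, 74, 42, 48, 95, 95]
enqueue(42): queue = [12, 56, 74, 42, 48, 95, 95, 42]
enqueue(37): queue = [12, 56, 74, 42, 48, 95, 95, 42, 37]
dequeue(): queue = [56, 74, 42, 48, 95, 95, 42, 37]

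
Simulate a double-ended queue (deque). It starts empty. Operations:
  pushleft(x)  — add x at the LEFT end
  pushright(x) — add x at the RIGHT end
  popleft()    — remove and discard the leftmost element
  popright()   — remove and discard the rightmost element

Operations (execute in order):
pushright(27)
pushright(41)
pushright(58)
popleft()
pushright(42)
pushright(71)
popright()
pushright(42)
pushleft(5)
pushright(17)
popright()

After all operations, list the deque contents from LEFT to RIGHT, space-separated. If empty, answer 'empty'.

pushright(27): [27]
pushright(41): [27, 41]
pushright(58): [27, 41, 58]
popleft(): [41, 58]
pushright(42): [41, 58, 42]
pushright(71): [41, 58, 42, 71]
popright(): [41, 58, 42]
pushright(42): [41, 58, 42, 42]
pushleft(5): [5, 41, 58, 42, 42]
pushright(17): [5, 41, 58, 42, 42, 17]
popright(): [5, 41, 58, 42, 42]

Answer: 5 41 58 42 42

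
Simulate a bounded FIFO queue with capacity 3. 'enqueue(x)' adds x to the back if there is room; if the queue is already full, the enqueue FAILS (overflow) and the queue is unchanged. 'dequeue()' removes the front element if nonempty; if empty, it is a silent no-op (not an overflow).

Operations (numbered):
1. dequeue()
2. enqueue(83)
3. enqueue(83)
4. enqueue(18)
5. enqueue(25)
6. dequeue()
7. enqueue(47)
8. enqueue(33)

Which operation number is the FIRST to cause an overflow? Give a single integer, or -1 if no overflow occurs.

Answer: 5

Derivation:
1. dequeue(): empty, no-op, size=0
2. enqueue(83): size=1
3. enqueue(83): size=2
4. enqueue(18): size=3
5. enqueue(25): size=3=cap → OVERFLOW (fail)
6. dequeue(): size=2
7. enqueue(47): size=3
8. enqueue(33): size=3=cap → OVERFLOW (fail)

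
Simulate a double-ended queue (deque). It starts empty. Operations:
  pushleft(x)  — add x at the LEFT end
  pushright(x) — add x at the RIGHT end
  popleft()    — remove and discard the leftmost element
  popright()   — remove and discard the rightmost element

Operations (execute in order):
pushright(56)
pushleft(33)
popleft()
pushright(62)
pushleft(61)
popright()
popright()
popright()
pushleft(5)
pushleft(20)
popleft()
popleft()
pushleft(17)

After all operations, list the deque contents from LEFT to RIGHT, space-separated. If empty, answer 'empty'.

Answer: 17

Derivation:
pushright(56): [56]
pushleft(33): [33, 56]
popleft(): [56]
pushright(62): [56, 62]
pushleft(61): [61, 56, 62]
popright(): [61, 56]
popright(): [61]
popright(): []
pushleft(5): [5]
pushleft(20): [20, 5]
popleft(): [5]
popleft(): []
pushleft(17): [17]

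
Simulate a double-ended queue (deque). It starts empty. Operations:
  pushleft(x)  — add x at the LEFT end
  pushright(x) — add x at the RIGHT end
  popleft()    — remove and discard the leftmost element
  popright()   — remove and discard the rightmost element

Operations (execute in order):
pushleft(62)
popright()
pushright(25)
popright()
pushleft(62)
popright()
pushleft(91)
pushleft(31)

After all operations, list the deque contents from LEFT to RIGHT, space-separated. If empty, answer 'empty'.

Answer: 31 91

Derivation:
pushleft(62): [62]
popright(): []
pushright(25): [25]
popright(): []
pushleft(62): [62]
popright(): []
pushleft(91): [91]
pushleft(31): [31, 91]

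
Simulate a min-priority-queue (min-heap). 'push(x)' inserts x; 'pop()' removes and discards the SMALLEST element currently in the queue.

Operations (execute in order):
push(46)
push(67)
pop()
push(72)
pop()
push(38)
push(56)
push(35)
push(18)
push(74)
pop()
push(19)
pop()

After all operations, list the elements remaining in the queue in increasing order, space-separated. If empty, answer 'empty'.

push(46): heap contents = [46]
push(67): heap contents = [46, 67]
pop() → 46: heap contents = [67]
push(72): heap contents = [67, 72]
pop() → 67: heap contents = [72]
push(38): heap contents = [38, 72]
push(56): heap contents = [38, 56, 72]
push(35): heap contents = [35, 38, 56, 72]
push(18): heap contents = [18, 35, 38, 56, 72]
push(74): heap contents = [18, 35, 38, 56, 72, 74]
pop() → 18: heap contents = [35, 38, 56, 72, 74]
push(19): heap contents = [19, 35, 38, 56, 72, 74]
pop() → 19: heap contents = [35, 38, 56, 72, 74]

Answer: 35 38 56 72 74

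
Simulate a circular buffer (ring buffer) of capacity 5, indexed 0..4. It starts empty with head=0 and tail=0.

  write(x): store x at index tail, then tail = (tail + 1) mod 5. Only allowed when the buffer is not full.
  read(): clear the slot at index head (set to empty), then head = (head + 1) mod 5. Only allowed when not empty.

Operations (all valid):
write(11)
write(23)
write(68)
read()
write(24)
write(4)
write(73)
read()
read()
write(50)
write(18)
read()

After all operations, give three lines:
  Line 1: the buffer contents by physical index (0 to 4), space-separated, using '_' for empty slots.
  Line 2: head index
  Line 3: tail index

write(11): buf=[11 _ _ _ _], head=0, tail=1, size=1
write(23): buf=[11 23 _ _ _], head=0, tail=2, size=2
write(68): buf=[11 23 68 _ _], head=0, tail=3, size=3
read(): buf=[_ 23 68 _ _], head=1, tail=3, size=2
write(24): buf=[_ 23 68 24 _], head=1, tail=4, size=3
write(4): buf=[_ 23 68 24 4], head=1, tail=0, size=4
write(73): buf=[73 23 68 24 4], head=1, tail=1, size=5
read(): buf=[73 _ 68 24 4], head=2, tail=1, size=4
read(): buf=[73 _ _ 24 4], head=3, tail=1, size=3
write(50): buf=[73 50 _ 24 4], head=3, tail=2, size=4
write(18): buf=[73 50 18 24 4], head=3, tail=3, size=5
read(): buf=[73 50 18 _ 4], head=4, tail=3, size=4

Answer: 73 50 18 _ 4
4
3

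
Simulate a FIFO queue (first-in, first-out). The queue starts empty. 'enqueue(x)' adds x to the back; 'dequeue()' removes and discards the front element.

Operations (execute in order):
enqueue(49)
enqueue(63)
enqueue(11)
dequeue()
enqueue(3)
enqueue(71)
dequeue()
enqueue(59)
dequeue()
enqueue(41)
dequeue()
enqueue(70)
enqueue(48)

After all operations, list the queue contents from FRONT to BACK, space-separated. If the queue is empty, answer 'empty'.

Answer: 71 59 41 70 48

Derivation:
enqueue(49): [49]
enqueue(63): [49, 63]
enqueue(11): [49, 63, 11]
dequeue(): [63, 11]
enqueue(3): [63, 11, 3]
enqueue(71): [63, 11, 3, 71]
dequeue(): [11, 3, 71]
enqueue(59): [11, 3, 71, 59]
dequeue(): [3, 71, 59]
enqueue(41): [3, 71, 59, 41]
dequeue(): [71, 59, 41]
enqueue(70): [71, 59, 41, 70]
enqueue(48): [71, 59, 41, 70, 48]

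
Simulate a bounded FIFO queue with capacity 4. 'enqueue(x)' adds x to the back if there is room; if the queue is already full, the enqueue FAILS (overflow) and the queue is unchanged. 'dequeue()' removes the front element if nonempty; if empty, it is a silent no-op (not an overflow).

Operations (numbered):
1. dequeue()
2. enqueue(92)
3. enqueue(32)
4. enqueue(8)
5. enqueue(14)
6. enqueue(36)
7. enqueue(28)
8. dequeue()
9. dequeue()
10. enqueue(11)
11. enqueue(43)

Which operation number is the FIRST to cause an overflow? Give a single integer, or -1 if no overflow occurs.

Answer: 6

Derivation:
1. dequeue(): empty, no-op, size=0
2. enqueue(92): size=1
3. enqueue(32): size=2
4. enqueue(8): size=3
5. enqueue(14): size=4
6. enqueue(36): size=4=cap → OVERFLOW (fail)
7. enqueue(28): size=4=cap → OVERFLOW (fail)
8. dequeue(): size=3
9. dequeue(): size=2
10. enqueue(11): size=3
11. enqueue(43): size=4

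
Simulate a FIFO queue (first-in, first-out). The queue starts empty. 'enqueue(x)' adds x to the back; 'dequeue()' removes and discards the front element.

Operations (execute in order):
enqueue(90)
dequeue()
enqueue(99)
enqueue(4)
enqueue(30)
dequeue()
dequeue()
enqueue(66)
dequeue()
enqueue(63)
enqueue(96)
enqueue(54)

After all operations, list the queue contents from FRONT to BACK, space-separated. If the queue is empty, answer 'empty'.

Answer: 66 63 96 54

Derivation:
enqueue(90): [90]
dequeue(): []
enqueue(99): [99]
enqueue(4): [99, 4]
enqueue(30): [99, 4, 30]
dequeue(): [4, 30]
dequeue(): [30]
enqueue(66): [30, 66]
dequeue(): [66]
enqueue(63): [66, 63]
enqueue(96): [66, 63, 96]
enqueue(54): [66, 63, 96, 54]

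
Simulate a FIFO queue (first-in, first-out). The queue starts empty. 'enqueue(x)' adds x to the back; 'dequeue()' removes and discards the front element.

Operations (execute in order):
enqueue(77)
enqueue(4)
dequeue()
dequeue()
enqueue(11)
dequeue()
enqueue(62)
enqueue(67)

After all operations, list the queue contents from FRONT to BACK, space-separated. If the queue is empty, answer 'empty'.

enqueue(77): [77]
enqueue(4): [77, 4]
dequeue(): [4]
dequeue(): []
enqueue(11): [11]
dequeue(): []
enqueue(62): [62]
enqueue(67): [62, 67]

Answer: 62 67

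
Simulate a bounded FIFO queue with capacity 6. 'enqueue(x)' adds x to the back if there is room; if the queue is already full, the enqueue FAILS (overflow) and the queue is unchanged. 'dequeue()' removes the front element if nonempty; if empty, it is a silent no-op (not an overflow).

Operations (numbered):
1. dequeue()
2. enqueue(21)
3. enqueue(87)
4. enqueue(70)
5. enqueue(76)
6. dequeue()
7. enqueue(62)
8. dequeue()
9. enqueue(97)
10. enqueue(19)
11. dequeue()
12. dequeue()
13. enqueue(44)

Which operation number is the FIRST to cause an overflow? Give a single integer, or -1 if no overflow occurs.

Answer: -1

Derivation:
1. dequeue(): empty, no-op, size=0
2. enqueue(21): size=1
3. enqueue(87): size=2
4. enqueue(70): size=3
5. enqueue(76): size=4
6. dequeue(): size=3
7. enqueue(62): size=4
8. dequeue(): size=3
9. enqueue(97): size=4
10. enqueue(19): size=5
11. dequeue(): size=4
12. dequeue(): size=3
13. enqueue(44): size=4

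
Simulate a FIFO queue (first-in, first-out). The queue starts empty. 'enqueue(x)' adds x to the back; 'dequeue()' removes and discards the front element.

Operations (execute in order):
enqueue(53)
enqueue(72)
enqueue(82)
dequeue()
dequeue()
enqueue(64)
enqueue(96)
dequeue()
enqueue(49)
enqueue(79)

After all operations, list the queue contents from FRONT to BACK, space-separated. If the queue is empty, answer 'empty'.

enqueue(53): [53]
enqueue(72): [53, 72]
enqueue(82): [53, 72, 82]
dequeue(): [72, 82]
dequeue(): [82]
enqueue(64): [82, 64]
enqueue(96): [82, 64, 96]
dequeue(): [64, 96]
enqueue(49): [64, 96, 49]
enqueue(79): [64, 96, 49, 79]

Answer: 64 96 49 79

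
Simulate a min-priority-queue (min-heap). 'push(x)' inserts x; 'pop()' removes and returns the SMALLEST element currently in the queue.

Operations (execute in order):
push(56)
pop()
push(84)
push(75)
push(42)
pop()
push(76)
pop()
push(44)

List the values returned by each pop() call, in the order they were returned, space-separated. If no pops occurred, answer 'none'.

push(56): heap contents = [56]
pop() → 56: heap contents = []
push(84): heap contents = [84]
push(75): heap contents = [75, 84]
push(42): heap contents = [42, 75, 84]
pop() → 42: heap contents = [75, 84]
push(76): heap contents = [75, 76, 84]
pop() → 75: heap contents = [76, 84]
push(44): heap contents = [44, 76, 84]

Answer: 56 42 75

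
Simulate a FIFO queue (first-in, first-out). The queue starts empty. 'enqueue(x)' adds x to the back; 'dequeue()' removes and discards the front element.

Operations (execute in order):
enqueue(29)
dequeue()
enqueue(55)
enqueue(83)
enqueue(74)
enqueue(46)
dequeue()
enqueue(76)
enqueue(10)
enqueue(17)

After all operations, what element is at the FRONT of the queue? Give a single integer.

Answer: 83

Derivation:
enqueue(29): queue = [29]
dequeue(): queue = []
enqueue(55): queue = [55]
enqueue(83): queue = [55, 83]
enqueue(74): queue = [55, 83, 74]
enqueue(46): queue = [55, 83, 74, 46]
dequeue(): queue = [83, 74, 46]
enqueue(76): queue = [83, 74, 46, 76]
enqueue(10): queue = [83, 74, 46, 76, 10]
enqueue(17): queue = [83, 74, 46, 76, 10, 17]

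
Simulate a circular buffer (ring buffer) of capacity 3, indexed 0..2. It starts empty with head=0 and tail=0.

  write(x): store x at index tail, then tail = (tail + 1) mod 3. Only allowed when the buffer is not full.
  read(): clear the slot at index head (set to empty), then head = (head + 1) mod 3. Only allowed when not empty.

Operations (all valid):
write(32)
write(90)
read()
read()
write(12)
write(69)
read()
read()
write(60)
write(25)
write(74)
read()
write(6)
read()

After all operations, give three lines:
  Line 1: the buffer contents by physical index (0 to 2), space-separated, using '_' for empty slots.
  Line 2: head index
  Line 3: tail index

Answer: 74 6 _
0
2

Derivation:
write(32): buf=[32 _ _], head=0, tail=1, size=1
write(90): buf=[32 90 _], head=0, tail=2, size=2
read(): buf=[_ 90 _], head=1, tail=2, size=1
read(): buf=[_ _ _], head=2, tail=2, size=0
write(12): buf=[_ _ 12], head=2, tail=0, size=1
write(69): buf=[69 _ 12], head=2, tail=1, size=2
read(): buf=[69 _ _], head=0, tail=1, size=1
read(): buf=[_ _ _], head=1, tail=1, size=0
write(60): buf=[_ 60 _], head=1, tail=2, size=1
write(25): buf=[_ 60 25], head=1, tail=0, size=2
write(74): buf=[74 60 25], head=1, tail=1, size=3
read(): buf=[74 _ 25], head=2, tail=1, size=2
write(6): buf=[74 6 25], head=2, tail=2, size=3
read(): buf=[74 6 _], head=0, tail=2, size=2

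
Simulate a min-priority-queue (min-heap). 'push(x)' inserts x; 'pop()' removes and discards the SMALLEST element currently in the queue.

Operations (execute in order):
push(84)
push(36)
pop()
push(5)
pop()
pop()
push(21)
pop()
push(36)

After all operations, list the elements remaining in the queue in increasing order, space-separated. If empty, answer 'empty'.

push(84): heap contents = [84]
push(36): heap contents = [36, 84]
pop() → 36: heap contents = [84]
push(5): heap contents = [5, 84]
pop() → 5: heap contents = [84]
pop() → 84: heap contents = []
push(21): heap contents = [21]
pop() → 21: heap contents = []
push(36): heap contents = [36]

Answer: 36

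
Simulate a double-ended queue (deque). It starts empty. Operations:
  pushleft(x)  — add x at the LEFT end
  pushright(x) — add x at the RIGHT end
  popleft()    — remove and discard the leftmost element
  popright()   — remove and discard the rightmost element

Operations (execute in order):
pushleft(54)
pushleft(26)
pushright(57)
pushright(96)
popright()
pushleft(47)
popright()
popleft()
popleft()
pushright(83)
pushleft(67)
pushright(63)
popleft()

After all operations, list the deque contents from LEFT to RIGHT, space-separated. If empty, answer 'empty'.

pushleft(54): [54]
pushleft(26): [26, 54]
pushright(57): [26, 54, 57]
pushright(96): [26, 54, 57, 96]
popright(): [26, 54, 57]
pushleft(47): [47, 26, 54, 57]
popright(): [47, 26, 54]
popleft(): [26, 54]
popleft(): [54]
pushright(83): [54, 83]
pushleft(67): [67, 54, 83]
pushright(63): [67, 54, 83, 63]
popleft(): [54, 83, 63]

Answer: 54 83 63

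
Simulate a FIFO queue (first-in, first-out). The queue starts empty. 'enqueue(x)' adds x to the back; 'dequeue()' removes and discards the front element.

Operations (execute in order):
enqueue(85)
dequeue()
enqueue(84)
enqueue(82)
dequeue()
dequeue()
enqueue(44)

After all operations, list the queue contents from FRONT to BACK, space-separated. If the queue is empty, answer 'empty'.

Answer: 44

Derivation:
enqueue(85): [85]
dequeue(): []
enqueue(84): [84]
enqueue(82): [84, 82]
dequeue(): [82]
dequeue(): []
enqueue(44): [44]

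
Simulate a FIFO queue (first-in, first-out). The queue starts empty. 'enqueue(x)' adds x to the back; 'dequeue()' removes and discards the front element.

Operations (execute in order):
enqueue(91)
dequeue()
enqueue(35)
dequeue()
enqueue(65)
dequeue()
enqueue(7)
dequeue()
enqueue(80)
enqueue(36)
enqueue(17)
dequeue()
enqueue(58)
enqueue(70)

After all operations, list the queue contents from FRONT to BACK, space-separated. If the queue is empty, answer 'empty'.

Answer: 36 17 58 70

Derivation:
enqueue(91): [91]
dequeue(): []
enqueue(35): [35]
dequeue(): []
enqueue(65): [65]
dequeue(): []
enqueue(7): [7]
dequeue(): []
enqueue(80): [80]
enqueue(36): [80, 36]
enqueue(17): [80, 36, 17]
dequeue(): [36, 17]
enqueue(58): [36, 17, 58]
enqueue(70): [36, 17, 58, 70]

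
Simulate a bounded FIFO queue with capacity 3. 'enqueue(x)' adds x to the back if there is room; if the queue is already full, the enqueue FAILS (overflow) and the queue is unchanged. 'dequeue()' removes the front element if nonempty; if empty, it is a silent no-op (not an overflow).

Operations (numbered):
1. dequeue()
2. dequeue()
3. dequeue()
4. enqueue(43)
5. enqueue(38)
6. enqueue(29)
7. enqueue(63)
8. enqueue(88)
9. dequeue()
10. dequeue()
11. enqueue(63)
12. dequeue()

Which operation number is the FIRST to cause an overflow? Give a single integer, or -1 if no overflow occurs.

1. dequeue(): empty, no-op, size=0
2. dequeue(): empty, no-op, size=0
3. dequeue(): empty, no-op, size=0
4. enqueue(43): size=1
5. enqueue(38): size=2
6. enqueue(29): size=3
7. enqueue(63): size=3=cap → OVERFLOW (fail)
8. enqueue(88): size=3=cap → OVERFLOW (fail)
9. dequeue(): size=2
10. dequeue(): size=1
11. enqueue(63): size=2
12. dequeue(): size=1

Answer: 7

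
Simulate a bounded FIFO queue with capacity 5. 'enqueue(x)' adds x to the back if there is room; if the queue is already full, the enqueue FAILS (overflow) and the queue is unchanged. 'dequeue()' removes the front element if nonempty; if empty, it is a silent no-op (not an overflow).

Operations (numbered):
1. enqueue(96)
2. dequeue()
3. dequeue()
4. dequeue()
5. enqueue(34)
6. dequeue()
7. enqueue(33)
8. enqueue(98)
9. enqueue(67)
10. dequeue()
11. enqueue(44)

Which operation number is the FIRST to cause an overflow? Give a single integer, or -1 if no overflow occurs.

1. enqueue(96): size=1
2. dequeue(): size=0
3. dequeue(): empty, no-op, size=0
4. dequeue(): empty, no-op, size=0
5. enqueue(34): size=1
6. dequeue(): size=0
7. enqueue(33): size=1
8. enqueue(98): size=2
9. enqueue(67): size=3
10. dequeue(): size=2
11. enqueue(44): size=3

Answer: -1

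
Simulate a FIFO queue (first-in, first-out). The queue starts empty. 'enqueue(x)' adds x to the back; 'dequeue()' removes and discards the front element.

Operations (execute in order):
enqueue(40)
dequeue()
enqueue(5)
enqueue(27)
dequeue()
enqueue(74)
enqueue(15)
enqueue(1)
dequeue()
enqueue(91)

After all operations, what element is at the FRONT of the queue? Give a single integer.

Answer: 74

Derivation:
enqueue(40): queue = [40]
dequeue(): queue = []
enqueue(5): queue = [5]
enqueue(27): queue = [5, 27]
dequeue(): queue = [27]
enqueue(74): queue = [27, 74]
enqueue(15): queue = [27, 74, 15]
enqueue(1): queue = [27, 74, 15, 1]
dequeue(): queue = [74, 15, 1]
enqueue(91): queue = [74, 15, 1, 91]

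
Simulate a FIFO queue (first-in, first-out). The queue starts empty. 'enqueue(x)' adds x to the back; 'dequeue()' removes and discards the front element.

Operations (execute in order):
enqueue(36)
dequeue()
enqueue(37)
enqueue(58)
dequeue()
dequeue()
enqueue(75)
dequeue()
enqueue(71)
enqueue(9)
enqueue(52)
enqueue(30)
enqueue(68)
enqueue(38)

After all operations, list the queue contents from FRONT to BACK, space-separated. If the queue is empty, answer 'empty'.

enqueue(36): [36]
dequeue(): []
enqueue(37): [37]
enqueue(58): [37, 58]
dequeue(): [58]
dequeue(): []
enqueue(75): [75]
dequeue(): []
enqueue(71): [71]
enqueue(9): [71, 9]
enqueue(52): [71, 9, 52]
enqueue(30): [71, 9, 52, 30]
enqueue(68): [71, 9, 52, 30, 68]
enqueue(38): [71, 9, 52, 30, 68, 38]

Answer: 71 9 52 30 68 38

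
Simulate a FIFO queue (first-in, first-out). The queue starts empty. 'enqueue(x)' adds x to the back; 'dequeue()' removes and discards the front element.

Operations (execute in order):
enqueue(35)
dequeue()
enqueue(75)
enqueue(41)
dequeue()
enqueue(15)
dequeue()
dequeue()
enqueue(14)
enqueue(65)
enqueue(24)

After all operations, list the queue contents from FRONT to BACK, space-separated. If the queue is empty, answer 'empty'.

enqueue(35): [35]
dequeue(): []
enqueue(75): [75]
enqueue(41): [75, 41]
dequeue(): [41]
enqueue(15): [41, 15]
dequeue(): [15]
dequeue(): []
enqueue(14): [14]
enqueue(65): [14, 65]
enqueue(24): [14, 65, 24]

Answer: 14 65 24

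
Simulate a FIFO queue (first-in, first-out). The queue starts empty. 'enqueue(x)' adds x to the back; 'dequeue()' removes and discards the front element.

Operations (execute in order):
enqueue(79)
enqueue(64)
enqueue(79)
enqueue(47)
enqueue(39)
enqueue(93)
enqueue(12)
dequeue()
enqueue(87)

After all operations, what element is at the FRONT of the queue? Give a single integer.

Answer: 64

Derivation:
enqueue(79): queue = [79]
enqueue(64): queue = [79, 64]
enqueue(79): queue = [79, 64, 79]
enqueue(47): queue = [79, 64, 79, 47]
enqueue(39): queue = [79, 64, 79, 47, 39]
enqueue(93): queue = [79, 64, 79, 47, 39, 93]
enqueue(12): queue = [79, 64, 79, 47, 39, 93, 12]
dequeue(): queue = [64, 79, 47, 39, 93, 12]
enqueue(87): queue = [64, 79, 47, 39, 93, 12, 87]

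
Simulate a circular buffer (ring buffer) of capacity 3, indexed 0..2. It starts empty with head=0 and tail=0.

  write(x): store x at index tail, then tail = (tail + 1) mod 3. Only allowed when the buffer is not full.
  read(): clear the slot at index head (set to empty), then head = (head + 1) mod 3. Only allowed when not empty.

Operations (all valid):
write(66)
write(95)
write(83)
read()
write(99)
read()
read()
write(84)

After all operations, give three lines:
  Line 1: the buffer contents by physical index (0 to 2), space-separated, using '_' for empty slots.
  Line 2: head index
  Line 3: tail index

Answer: 99 84 _
0
2

Derivation:
write(66): buf=[66 _ _], head=0, tail=1, size=1
write(95): buf=[66 95 _], head=0, tail=2, size=2
write(83): buf=[66 95 83], head=0, tail=0, size=3
read(): buf=[_ 95 83], head=1, tail=0, size=2
write(99): buf=[99 95 83], head=1, tail=1, size=3
read(): buf=[99 _ 83], head=2, tail=1, size=2
read(): buf=[99 _ _], head=0, tail=1, size=1
write(84): buf=[99 84 _], head=0, tail=2, size=2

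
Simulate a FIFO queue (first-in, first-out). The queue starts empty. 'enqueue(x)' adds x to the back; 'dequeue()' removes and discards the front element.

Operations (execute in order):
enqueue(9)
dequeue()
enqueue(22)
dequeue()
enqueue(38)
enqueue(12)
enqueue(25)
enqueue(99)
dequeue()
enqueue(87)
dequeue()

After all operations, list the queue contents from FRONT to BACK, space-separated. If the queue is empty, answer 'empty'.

Answer: 25 99 87

Derivation:
enqueue(9): [9]
dequeue(): []
enqueue(22): [22]
dequeue(): []
enqueue(38): [38]
enqueue(12): [38, 12]
enqueue(25): [38, 12, 25]
enqueue(99): [38, 12, 25, 99]
dequeue(): [12, 25, 99]
enqueue(87): [12, 25, 99, 87]
dequeue(): [25, 99, 87]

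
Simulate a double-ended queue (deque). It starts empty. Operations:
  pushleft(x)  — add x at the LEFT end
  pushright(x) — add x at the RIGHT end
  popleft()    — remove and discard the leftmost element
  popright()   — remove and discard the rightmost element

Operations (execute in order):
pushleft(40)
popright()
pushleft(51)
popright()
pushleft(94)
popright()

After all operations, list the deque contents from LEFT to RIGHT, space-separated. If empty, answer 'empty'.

Answer: empty

Derivation:
pushleft(40): [40]
popright(): []
pushleft(51): [51]
popright(): []
pushleft(94): [94]
popright(): []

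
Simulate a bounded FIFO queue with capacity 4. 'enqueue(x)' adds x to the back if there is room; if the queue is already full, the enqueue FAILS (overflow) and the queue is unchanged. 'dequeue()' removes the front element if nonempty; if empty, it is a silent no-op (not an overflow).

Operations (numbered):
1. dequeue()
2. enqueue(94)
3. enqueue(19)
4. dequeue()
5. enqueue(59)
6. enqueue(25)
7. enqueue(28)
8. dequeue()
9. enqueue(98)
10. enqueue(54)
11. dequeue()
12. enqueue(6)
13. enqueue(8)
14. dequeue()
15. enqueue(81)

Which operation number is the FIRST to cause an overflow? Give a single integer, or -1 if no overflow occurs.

Answer: 10

Derivation:
1. dequeue(): empty, no-op, size=0
2. enqueue(94): size=1
3. enqueue(19): size=2
4. dequeue(): size=1
5. enqueue(59): size=2
6. enqueue(25): size=3
7. enqueue(28): size=4
8. dequeue(): size=3
9. enqueue(98): size=4
10. enqueue(54): size=4=cap → OVERFLOW (fail)
11. dequeue(): size=3
12. enqueue(6): size=4
13. enqueue(8): size=4=cap → OVERFLOW (fail)
14. dequeue(): size=3
15. enqueue(81): size=4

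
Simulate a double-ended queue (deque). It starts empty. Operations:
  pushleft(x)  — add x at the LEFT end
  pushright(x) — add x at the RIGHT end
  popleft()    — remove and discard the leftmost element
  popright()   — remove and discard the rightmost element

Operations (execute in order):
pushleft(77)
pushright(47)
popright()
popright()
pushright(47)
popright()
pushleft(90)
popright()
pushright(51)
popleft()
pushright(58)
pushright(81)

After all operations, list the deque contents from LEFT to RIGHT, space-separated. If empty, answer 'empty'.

pushleft(77): [77]
pushright(47): [77, 47]
popright(): [77]
popright(): []
pushright(47): [47]
popright(): []
pushleft(90): [90]
popright(): []
pushright(51): [51]
popleft(): []
pushright(58): [58]
pushright(81): [58, 81]

Answer: 58 81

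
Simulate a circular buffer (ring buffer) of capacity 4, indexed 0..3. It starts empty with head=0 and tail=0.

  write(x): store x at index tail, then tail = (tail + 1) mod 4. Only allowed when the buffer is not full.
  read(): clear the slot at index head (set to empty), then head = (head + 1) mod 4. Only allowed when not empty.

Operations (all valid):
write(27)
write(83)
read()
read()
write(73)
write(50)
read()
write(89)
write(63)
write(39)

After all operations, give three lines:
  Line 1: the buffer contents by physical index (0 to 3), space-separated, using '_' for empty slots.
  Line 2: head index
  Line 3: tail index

write(27): buf=[27 _ _ _], head=0, tail=1, size=1
write(83): buf=[27 83 _ _], head=0, tail=2, size=2
read(): buf=[_ 83 _ _], head=1, tail=2, size=1
read(): buf=[_ _ _ _], head=2, tail=2, size=0
write(73): buf=[_ _ 73 _], head=2, tail=3, size=1
write(50): buf=[_ _ 73 50], head=2, tail=0, size=2
read(): buf=[_ _ _ 50], head=3, tail=0, size=1
write(89): buf=[89 _ _ 50], head=3, tail=1, size=2
write(63): buf=[89 63 _ 50], head=3, tail=2, size=3
write(39): buf=[89 63 39 50], head=3, tail=3, size=4

Answer: 89 63 39 50
3
3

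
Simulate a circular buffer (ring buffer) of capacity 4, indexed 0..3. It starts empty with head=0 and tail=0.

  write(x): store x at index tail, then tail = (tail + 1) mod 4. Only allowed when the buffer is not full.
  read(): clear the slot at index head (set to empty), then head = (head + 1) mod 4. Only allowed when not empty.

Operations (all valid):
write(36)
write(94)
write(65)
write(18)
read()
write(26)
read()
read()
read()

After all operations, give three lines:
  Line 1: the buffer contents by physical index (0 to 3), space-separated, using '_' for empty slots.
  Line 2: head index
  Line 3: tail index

write(36): buf=[36 _ _ _], head=0, tail=1, size=1
write(94): buf=[36 94 _ _], head=0, tail=2, size=2
write(65): buf=[36 94 65 _], head=0, tail=3, size=3
write(18): buf=[36 94 65 18], head=0, tail=0, size=4
read(): buf=[_ 94 65 18], head=1, tail=0, size=3
write(26): buf=[26 94 65 18], head=1, tail=1, size=4
read(): buf=[26 _ 65 18], head=2, tail=1, size=3
read(): buf=[26 _ _ 18], head=3, tail=1, size=2
read(): buf=[26 _ _ _], head=0, tail=1, size=1

Answer: 26 _ _ _
0
1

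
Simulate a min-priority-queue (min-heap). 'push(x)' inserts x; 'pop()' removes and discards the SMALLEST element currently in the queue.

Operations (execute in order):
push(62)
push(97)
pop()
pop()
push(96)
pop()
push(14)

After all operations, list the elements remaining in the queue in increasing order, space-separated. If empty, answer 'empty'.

push(62): heap contents = [62]
push(97): heap contents = [62, 97]
pop() → 62: heap contents = [97]
pop() → 97: heap contents = []
push(96): heap contents = [96]
pop() → 96: heap contents = []
push(14): heap contents = [14]

Answer: 14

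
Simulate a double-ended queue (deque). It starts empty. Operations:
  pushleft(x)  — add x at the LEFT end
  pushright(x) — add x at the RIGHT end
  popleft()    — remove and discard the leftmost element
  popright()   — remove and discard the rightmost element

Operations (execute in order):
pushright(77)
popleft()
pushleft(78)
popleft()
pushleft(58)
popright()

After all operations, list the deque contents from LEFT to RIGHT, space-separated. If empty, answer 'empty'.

Answer: empty

Derivation:
pushright(77): [77]
popleft(): []
pushleft(78): [78]
popleft(): []
pushleft(58): [58]
popright(): []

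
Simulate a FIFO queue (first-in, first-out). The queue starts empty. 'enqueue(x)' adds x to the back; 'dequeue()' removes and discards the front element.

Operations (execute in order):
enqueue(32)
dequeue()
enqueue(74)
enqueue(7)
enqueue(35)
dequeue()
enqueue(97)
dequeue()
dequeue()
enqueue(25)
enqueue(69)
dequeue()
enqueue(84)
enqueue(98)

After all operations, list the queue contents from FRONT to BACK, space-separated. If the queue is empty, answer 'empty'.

Answer: 25 69 84 98

Derivation:
enqueue(32): [32]
dequeue(): []
enqueue(74): [74]
enqueue(7): [74, 7]
enqueue(35): [74, 7, 35]
dequeue(): [7, 35]
enqueue(97): [7, 35, 97]
dequeue(): [35, 97]
dequeue(): [97]
enqueue(25): [97, 25]
enqueue(69): [97, 25, 69]
dequeue(): [25, 69]
enqueue(84): [25, 69, 84]
enqueue(98): [25, 69, 84, 98]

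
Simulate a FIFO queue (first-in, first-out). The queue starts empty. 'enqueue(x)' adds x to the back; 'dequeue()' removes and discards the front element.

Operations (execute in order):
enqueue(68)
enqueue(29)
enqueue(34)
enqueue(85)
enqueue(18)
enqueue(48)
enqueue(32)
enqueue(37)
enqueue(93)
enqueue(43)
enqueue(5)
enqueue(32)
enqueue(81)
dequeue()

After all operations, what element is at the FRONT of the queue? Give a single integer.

Answer: 29

Derivation:
enqueue(68): queue = [68]
enqueue(29): queue = [68, 29]
enqueue(34): queue = [68, 29, 34]
enqueue(85): queue = [68, 29, 34, 85]
enqueue(18): queue = [68, 29, 34, 85, 18]
enqueue(48): queue = [68, 29, 34, 85, 18, 48]
enqueue(32): queue = [68, 29, 34, 85, 18, 48, 32]
enqueue(37): queue = [68, 29, 34, 85, 18, 48, 32, 37]
enqueue(93): queue = [68, 29, 34, 85, 18, 48, 32, 37, 93]
enqueue(43): queue = [68, 29, 34, 85, 18, 48, 32, 37, 93, 43]
enqueue(5): queue = [68, 29, 34, 85, 18, 48, 32, 37, 93, 43, 5]
enqueue(32): queue = [68, 29, 34, 85, 18, 48, 32, 37, 93, 43, 5, 32]
enqueue(81): queue = [68, 29, 34, 85, 18, 48, 32, 37, 93, 43, 5, 32, 81]
dequeue(): queue = [29, 34, 85, 18, 48, 32, 37, 93, 43, 5, 32, 81]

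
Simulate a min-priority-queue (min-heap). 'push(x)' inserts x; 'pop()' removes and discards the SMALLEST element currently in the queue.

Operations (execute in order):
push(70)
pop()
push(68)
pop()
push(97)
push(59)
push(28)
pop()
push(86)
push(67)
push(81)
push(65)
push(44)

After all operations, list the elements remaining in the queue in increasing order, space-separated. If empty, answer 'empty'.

Answer: 44 59 65 67 81 86 97

Derivation:
push(70): heap contents = [70]
pop() → 70: heap contents = []
push(68): heap contents = [68]
pop() → 68: heap contents = []
push(97): heap contents = [97]
push(59): heap contents = [59, 97]
push(28): heap contents = [28, 59, 97]
pop() → 28: heap contents = [59, 97]
push(86): heap contents = [59, 86, 97]
push(67): heap contents = [59, 67, 86, 97]
push(81): heap contents = [59, 67, 81, 86, 97]
push(65): heap contents = [59, 65, 67, 81, 86, 97]
push(44): heap contents = [44, 59, 65, 67, 81, 86, 97]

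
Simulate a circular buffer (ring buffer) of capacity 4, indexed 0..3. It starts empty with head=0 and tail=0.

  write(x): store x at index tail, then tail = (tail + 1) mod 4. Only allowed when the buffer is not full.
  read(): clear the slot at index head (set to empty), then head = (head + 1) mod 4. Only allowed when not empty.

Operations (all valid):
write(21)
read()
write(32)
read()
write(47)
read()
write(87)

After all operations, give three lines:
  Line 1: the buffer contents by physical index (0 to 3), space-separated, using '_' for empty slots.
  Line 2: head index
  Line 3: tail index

Answer: _ _ _ 87
3
0

Derivation:
write(21): buf=[21 _ _ _], head=0, tail=1, size=1
read(): buf=[_ _ _ _], head=1, tail=1, size=0
write(32): buf=[_ 32 _ _], head=1, tail=2, size=1
read(): buf=[_ _ _ _], head=2, tail=2, size=0
write(47): buf=[_ _ 47 _], head=2, tail=3, size=1
read(): buf=[_ _ _ _], head=3, tail=3, size=0
write(87): buf=[_ _ _ 87], head=3, tail=0, size=1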